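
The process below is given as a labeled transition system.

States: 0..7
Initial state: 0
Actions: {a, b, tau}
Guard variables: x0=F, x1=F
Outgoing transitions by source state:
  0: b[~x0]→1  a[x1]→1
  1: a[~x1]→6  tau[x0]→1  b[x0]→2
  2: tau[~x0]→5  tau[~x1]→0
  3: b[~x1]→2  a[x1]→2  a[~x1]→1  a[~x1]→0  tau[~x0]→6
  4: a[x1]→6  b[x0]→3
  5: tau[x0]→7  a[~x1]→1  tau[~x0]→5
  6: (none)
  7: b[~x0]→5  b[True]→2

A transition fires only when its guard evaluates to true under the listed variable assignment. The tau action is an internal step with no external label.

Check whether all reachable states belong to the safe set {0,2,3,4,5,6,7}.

Allowed set {0,2,3,4,5,6,7}
Reachable = {0,1,6}
  0: ok
  1: outside
  6: ok
witness against invariant: b → 1

Answer: INVARIANT VIOLATED at state 1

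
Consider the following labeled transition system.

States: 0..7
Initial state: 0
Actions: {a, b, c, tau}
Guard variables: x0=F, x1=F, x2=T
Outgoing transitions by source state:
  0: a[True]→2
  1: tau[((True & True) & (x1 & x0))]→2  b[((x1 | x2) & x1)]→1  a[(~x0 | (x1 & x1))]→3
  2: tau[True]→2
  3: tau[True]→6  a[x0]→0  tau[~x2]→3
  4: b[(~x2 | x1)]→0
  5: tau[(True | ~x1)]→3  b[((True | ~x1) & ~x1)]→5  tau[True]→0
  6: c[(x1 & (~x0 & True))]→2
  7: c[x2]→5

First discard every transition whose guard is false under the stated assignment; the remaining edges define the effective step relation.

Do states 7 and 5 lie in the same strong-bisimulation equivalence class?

Answer: NOT BISIMILAR

Working:
Refine partition for ~:
  π0 = {{0,1,2,3,4,5,6,7}}
  π1 = {{0,1},{2,3},{4,6},{5},{7}}
  π2 = {{0,1},{2},{3},{4,6},{5},{7}}
  π3 = {{0},{1},{2},{3},{4,6},{5},{7}}
stable after 4 split(s): 7 block(s)
[7]={7}  [5]={5}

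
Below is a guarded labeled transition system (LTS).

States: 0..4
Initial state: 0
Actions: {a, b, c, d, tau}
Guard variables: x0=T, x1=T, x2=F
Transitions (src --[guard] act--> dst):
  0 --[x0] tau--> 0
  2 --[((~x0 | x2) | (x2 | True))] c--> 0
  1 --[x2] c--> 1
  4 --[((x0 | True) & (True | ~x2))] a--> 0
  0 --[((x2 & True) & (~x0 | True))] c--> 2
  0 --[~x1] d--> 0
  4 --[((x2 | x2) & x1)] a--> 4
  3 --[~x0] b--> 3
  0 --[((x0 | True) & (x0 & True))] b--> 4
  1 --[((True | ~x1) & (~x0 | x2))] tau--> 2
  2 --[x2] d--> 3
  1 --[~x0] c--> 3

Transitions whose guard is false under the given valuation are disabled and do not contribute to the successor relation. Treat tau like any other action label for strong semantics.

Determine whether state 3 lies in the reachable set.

After dropping false guards: 4 live edges.
Layer 0: {0}
Layer 1: {4}  now seen {0,4}
Reachable = {0,4}

Answer: UNREACHABLE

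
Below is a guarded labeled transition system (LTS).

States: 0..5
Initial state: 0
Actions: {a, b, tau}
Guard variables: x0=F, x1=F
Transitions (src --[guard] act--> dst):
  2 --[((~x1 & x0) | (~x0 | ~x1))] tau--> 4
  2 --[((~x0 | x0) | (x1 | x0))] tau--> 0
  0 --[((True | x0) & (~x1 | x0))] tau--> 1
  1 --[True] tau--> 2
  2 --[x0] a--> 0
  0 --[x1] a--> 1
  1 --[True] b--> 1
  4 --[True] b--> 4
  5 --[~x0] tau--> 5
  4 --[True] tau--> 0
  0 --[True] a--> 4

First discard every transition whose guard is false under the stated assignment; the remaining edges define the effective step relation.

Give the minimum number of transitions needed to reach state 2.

Answer: 2

Working:
Layered search for 2:
  L0 = {0}
  L1 = {1,4}
  L2 = {2}
2 enters at depth 2; path tau·tau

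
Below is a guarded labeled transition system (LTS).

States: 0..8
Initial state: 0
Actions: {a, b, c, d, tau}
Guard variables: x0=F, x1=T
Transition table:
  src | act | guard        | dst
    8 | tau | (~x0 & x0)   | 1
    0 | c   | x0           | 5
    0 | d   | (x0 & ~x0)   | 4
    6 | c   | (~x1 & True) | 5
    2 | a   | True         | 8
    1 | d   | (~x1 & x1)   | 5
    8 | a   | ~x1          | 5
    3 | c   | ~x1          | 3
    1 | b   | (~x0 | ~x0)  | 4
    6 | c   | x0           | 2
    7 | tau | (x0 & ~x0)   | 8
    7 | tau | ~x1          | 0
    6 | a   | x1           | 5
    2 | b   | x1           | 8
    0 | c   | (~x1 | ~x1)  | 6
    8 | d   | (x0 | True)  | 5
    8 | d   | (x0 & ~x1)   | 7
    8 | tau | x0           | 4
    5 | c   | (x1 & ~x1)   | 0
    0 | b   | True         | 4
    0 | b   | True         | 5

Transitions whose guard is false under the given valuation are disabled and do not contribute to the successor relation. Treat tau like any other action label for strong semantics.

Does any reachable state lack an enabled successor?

R = {0,4,5}
  0: b→4  b→5  [2 out]
  4: ∅  [deadlock]
  5: ∅  [deadlock]
trace reaching 4: b

Answer: DEADLOCK at state 4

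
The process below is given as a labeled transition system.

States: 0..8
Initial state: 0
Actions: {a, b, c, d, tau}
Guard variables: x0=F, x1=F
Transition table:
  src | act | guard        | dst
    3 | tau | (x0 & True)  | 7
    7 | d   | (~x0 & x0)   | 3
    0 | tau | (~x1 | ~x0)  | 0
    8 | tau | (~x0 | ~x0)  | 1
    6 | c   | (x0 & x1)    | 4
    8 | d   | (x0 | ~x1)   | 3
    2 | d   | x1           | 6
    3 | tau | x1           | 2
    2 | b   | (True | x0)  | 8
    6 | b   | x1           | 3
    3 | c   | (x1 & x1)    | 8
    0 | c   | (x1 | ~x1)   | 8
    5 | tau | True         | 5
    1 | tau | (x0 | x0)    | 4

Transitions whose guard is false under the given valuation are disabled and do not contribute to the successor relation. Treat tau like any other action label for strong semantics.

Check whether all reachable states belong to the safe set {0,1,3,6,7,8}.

Safe = {0,1,3,6,7,8}
R = {0,1,3,8}
  0: safe
  1: safe
  3: safe
  8: safe

Answer: INVARIANT HOLDS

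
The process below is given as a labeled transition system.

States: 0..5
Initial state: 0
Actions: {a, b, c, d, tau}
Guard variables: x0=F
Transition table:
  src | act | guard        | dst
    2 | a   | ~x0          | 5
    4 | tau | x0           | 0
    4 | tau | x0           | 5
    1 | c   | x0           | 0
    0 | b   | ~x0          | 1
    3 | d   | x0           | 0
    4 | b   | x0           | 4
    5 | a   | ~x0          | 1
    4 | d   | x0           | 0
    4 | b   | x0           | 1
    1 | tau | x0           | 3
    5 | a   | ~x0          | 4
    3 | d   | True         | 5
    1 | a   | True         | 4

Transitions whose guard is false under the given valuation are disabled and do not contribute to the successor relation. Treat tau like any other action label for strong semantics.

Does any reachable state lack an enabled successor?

Reach set: {0,1,4}
  0: b→1  [1 exit(s)]
  1: a→4  [1 exit(s)]
  4: ∅  [no exit]
witness 4: b·a

Answer: DEADLOCK at state 4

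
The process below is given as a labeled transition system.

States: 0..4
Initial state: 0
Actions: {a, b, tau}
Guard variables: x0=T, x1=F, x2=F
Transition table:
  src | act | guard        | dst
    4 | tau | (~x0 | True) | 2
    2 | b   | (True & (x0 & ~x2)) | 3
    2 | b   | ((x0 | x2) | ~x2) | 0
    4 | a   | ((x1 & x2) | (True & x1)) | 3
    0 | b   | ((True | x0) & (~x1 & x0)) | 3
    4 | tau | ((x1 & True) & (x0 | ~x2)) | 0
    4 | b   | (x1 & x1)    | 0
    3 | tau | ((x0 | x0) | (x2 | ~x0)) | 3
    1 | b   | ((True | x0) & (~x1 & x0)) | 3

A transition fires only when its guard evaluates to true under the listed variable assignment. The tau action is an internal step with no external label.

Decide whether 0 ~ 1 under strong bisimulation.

Compute ~ classes (split until stable):
  π0 = {{0,1,2,3,4}}
  π1 = {{0,1,2},{3,4}}
  π2 = {{0,1},{2},{3},{4}}
4 equivalence class(es) (converged in 3)
[0]={0,1}  [1]={0,1}

Answer: BISIMILAR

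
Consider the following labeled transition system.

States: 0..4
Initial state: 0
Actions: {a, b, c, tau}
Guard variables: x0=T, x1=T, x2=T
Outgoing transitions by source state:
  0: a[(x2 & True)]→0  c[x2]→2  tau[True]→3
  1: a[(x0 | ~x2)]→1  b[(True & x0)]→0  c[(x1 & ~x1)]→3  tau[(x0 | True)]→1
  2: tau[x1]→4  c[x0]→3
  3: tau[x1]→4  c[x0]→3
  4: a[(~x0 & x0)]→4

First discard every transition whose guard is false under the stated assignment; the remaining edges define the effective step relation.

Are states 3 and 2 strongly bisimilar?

Refine partition for ~:
  round 0: {{0,1,2,3,4}}
  round 1: {{0},{1},{2,3},{4}}
4 equivalence class(es) (converged in 2)
3∈{2,3}, 2∈{2,3}

Answer: BISIMILAR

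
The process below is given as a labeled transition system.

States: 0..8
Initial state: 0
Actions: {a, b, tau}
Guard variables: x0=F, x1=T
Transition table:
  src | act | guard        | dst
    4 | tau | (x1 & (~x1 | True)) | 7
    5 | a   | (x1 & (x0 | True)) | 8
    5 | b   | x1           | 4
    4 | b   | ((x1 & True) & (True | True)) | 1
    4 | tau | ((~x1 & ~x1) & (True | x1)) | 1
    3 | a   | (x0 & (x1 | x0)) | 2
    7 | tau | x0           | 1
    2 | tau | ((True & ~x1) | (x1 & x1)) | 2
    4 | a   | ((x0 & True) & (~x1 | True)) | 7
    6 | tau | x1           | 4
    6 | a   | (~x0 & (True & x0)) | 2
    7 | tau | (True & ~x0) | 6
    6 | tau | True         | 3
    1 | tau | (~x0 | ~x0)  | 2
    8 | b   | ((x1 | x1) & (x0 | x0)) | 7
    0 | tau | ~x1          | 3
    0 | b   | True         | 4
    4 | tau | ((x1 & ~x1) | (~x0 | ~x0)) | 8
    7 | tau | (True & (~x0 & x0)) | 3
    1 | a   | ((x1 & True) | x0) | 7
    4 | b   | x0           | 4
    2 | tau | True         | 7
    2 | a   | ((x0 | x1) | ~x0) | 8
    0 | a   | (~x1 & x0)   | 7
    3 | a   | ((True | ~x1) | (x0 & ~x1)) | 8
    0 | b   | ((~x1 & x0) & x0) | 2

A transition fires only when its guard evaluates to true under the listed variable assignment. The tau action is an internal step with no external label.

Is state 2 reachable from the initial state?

Answer: REACHABLE

Analysis:
15 transition(s) survive guard evaluation.
L0 = {0}
L1 = {4}  total {0,4}
L2 = {1,7,8}  total {0,1,4,7,8}
L3 = {2,6}  total {0,1,2,4,6,7,8}
L4 = {3}  total {0,1,2,3,4,6,7,8}
Reachable = {0,1,2,3,4,6,7,8}
trace reaching 2: b·b·tau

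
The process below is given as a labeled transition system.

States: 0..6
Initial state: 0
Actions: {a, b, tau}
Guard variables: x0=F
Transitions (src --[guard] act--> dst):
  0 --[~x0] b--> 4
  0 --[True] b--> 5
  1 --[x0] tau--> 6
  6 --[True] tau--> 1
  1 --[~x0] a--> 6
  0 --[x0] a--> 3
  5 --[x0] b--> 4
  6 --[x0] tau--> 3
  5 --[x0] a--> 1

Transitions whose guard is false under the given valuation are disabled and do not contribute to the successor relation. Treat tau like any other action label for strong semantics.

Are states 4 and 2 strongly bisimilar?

Compute ~ classes (split until stable):
  P[0] = {{0,1,2,3,4,5,6}}
  P[1] = {{0},{1},{2,3,4,5},{6}}
stable after 2 split(s): 4 block(s)
4∈{2,3,4,5}, 2∈{2,3,4,5}

Answer: BISIMILAR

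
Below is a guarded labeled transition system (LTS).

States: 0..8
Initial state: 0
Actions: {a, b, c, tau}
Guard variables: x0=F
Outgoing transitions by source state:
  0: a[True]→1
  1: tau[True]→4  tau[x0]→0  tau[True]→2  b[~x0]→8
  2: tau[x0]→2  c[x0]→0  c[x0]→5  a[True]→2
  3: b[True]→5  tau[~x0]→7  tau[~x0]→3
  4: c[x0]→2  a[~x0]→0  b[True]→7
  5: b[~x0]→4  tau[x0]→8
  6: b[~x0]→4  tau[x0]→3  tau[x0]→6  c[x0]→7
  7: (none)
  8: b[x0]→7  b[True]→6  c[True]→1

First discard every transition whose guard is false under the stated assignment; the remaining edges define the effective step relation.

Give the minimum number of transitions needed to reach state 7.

Layered search for 7:
  depth 0: {0}
  depth 1: {1}
  depth 2: {2,4,8}
  depth 3: {6,7}
first hit 7 at d=3 via a·tau·b

Answer: 3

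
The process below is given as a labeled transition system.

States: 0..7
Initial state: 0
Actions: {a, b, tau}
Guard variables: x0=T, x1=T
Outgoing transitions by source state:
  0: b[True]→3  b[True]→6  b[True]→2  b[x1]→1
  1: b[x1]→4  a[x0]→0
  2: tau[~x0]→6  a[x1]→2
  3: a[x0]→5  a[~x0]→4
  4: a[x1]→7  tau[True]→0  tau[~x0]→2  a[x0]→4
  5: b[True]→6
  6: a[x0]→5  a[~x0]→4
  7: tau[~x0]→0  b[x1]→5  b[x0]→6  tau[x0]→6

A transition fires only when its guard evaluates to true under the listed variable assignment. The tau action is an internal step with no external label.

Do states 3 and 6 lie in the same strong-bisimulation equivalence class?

Compute ~ classes (split until stable):
  P[0] = {{0,1,2,3,4,5,6,7}}
  P[1] = {{0,5},{1},{2,3,6},{4},{7}}
  P[2] = {{0},{1},{2},{3,6},{4},{5},{7}}
stable after 3 split(s): 7 block(s)
3∈{3,6}, 6∈{3,6}

Answer: BISIMILAR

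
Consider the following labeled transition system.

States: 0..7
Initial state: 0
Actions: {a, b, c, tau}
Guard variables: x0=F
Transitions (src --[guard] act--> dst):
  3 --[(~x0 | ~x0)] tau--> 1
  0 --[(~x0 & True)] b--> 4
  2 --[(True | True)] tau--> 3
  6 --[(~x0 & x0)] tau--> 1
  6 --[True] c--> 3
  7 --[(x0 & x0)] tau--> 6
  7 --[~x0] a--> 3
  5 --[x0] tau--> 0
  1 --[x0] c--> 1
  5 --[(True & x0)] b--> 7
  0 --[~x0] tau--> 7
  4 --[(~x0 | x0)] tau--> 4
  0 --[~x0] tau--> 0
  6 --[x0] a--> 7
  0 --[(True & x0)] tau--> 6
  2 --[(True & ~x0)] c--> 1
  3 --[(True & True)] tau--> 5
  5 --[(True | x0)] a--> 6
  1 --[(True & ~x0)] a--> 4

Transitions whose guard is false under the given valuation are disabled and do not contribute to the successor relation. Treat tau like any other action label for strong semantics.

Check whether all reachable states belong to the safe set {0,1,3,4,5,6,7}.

Answer: INVARIANT HOLDS

Analysis:
Safe = {0,1,3,4,5,6,7}
R = {0,1,3,4,5,6,7}
  0: ok
  1: ok
  3: ok
  4: ok
  5: ok
  6: ok
  7: ok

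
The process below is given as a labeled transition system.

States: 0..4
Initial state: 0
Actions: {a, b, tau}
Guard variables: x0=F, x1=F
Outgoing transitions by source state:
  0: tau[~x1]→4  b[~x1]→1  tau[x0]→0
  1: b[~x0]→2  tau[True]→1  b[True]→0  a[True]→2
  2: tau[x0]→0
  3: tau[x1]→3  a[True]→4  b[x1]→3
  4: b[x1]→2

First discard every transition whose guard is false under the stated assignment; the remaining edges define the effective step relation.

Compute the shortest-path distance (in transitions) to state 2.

Layered search for 2:
  depth 0: {0}
  depth 1: {1,4}
  depth 2: {2}
depth(2)=2, e.g. b·a

Answer: 2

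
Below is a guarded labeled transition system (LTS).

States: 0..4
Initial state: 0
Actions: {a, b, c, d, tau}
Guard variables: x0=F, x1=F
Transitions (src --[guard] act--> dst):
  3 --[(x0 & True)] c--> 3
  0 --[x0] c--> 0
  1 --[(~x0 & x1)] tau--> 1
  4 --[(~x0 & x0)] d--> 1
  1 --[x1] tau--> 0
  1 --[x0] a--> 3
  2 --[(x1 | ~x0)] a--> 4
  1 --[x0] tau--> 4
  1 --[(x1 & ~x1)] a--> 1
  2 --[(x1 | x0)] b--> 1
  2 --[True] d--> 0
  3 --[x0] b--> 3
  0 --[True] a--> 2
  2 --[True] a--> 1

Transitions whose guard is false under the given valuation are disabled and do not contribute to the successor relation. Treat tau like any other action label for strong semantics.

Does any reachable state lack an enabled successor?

Answer: DEADLOCK at state 1

Working:
Reachable = {0,1,2,4}
  0: a→2  [1 exit(s)]
  1: ∅  [no exit]
  2: a→1  a→4  d→0  [3 exit(s)]
  4: ∅  [no exit]
Path to 1: a·a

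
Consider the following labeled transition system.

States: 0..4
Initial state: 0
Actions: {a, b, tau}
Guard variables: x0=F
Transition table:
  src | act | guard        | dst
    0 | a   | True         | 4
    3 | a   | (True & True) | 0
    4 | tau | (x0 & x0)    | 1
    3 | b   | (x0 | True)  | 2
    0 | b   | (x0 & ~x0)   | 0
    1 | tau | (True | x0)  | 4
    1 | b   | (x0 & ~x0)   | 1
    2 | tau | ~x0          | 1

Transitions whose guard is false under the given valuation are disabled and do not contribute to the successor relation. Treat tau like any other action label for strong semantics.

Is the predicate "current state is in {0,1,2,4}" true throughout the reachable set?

Answer: INVARIANT HOLDS

Working:
Safe = {0,1,2,4}
Reachable = {0,4}
  0: safe
  4: safe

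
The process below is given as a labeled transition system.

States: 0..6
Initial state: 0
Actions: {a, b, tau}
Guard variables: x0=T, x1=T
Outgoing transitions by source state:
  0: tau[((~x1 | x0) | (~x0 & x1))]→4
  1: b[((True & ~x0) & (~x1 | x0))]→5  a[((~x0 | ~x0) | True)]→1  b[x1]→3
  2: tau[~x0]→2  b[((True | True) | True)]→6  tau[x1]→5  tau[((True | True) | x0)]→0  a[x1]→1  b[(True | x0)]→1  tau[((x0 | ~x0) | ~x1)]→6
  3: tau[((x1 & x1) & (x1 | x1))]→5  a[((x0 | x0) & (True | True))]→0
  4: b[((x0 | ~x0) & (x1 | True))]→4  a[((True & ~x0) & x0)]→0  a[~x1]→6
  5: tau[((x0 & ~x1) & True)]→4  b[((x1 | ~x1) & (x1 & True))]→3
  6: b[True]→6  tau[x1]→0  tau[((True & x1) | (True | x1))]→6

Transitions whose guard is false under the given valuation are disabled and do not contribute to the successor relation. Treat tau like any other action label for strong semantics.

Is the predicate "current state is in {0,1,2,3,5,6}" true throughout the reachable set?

Answer: INVARIANT VIOLATED at state 4

Analysis:
Safe = {0,1,2,3,5,6}
R = {0,4}
  0: safe
  4: VIOLATES
witness against invariant: tau → 4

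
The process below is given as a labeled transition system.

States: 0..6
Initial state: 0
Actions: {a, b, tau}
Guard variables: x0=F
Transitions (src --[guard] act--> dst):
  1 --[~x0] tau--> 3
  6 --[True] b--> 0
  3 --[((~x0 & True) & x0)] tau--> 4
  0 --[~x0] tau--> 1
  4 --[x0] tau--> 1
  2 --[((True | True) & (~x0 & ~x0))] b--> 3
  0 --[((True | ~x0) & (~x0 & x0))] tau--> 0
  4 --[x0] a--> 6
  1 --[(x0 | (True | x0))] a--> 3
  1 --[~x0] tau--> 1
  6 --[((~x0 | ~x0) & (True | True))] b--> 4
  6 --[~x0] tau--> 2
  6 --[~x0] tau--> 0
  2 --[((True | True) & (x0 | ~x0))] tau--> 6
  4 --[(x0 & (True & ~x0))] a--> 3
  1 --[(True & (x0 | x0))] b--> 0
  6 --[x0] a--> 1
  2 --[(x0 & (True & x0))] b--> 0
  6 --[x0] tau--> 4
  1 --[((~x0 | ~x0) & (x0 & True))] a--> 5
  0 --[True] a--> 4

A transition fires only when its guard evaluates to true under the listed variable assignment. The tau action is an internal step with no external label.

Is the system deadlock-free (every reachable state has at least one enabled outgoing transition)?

Reach set: {0,1,3,4}
  0: a→4  tau→1  [2 exit(s)]
  1: a→3  tau→1  tau→3  [3 exit(s)]
  3: ∅  [no exit]
  4: ∅  [no exit]
Path to 3: tau·tau

Answer: DEADLOCK at state 3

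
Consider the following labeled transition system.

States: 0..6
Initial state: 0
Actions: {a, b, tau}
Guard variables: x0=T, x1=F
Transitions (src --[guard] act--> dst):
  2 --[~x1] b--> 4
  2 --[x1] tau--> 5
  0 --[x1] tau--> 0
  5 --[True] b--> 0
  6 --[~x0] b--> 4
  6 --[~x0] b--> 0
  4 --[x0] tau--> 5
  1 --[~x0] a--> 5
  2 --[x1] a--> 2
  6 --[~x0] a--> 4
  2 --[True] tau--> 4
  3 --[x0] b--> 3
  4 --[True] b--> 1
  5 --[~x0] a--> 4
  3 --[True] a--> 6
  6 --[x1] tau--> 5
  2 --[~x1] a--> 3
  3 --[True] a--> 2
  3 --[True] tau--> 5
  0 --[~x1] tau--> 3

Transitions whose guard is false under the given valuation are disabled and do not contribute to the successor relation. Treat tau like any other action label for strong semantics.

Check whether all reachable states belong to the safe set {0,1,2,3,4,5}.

Answer: INVARIANT VIOLATED at state 6

Working:
Safe = {0,1,2,3,4,5}
Reachable = {0,1,2,3,4,5,6}
  0: ok
  1: ok
  2: ok
  3: ok
  4: ok
  5: ok
  6: VIOLATES
counterexample path to 6: tau·a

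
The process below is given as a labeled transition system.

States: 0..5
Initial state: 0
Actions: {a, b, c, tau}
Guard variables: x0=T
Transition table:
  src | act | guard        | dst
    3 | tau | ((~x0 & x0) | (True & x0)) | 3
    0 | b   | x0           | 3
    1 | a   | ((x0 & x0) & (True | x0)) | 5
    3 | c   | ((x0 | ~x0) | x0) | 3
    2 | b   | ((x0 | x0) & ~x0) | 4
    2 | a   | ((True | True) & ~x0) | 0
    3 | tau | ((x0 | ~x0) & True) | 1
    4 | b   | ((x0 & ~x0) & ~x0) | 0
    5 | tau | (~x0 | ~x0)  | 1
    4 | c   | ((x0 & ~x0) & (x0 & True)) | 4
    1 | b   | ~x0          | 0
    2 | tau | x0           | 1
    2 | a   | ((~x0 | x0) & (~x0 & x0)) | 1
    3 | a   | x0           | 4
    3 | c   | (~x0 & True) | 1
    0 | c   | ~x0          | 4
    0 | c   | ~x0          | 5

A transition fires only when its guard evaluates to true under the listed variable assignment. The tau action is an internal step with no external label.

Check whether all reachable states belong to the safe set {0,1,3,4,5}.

Inv-set: {0,1,3,4,5}
Reach set: {0,1,3,4,5}
  0: ✓
  1: ✓
  3: ✓
  4: ✓
  5: ✓

Answer: INVARIANT HOLDS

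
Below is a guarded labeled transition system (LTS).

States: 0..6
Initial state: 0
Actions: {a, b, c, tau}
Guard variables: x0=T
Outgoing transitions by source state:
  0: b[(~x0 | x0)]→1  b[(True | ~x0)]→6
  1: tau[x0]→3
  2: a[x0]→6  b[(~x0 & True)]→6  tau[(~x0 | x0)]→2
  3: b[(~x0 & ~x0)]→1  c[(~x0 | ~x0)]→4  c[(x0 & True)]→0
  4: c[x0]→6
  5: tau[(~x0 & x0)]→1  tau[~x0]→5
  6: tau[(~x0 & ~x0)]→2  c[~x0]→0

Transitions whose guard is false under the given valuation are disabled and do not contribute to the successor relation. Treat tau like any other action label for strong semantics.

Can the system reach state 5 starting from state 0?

Answer: UNREACHABLE

Working:
Guard filter leaves 7 enabled edge(s).
depth 0: {0}
depth 1: {1,6}  cumulative {0,1,6}
depth 2: {3}  cumulative {0,1,3,6}
R = {0,1,3,6}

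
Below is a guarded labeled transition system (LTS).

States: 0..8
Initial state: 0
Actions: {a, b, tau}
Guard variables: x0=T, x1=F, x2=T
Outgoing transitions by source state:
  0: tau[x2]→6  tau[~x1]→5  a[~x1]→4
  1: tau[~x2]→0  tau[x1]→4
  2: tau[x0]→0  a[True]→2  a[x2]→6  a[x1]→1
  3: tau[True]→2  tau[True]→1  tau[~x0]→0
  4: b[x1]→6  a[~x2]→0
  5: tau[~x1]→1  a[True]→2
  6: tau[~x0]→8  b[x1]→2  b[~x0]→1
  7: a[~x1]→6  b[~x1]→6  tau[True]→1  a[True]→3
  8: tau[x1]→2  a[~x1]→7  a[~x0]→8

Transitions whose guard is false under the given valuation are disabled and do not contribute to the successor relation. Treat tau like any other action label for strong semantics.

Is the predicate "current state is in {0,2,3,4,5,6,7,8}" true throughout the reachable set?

Safe = {0,2,3,4,5,6,7,8}
R = {0,1,2,4,5,6}
  0: ok
  1: VIOLATES
  2: ok
  4: ok
  5: ok
  6: ok
witness against invariant: tau·tau → 1

Answer: INVARIANT VIOLATED at state 1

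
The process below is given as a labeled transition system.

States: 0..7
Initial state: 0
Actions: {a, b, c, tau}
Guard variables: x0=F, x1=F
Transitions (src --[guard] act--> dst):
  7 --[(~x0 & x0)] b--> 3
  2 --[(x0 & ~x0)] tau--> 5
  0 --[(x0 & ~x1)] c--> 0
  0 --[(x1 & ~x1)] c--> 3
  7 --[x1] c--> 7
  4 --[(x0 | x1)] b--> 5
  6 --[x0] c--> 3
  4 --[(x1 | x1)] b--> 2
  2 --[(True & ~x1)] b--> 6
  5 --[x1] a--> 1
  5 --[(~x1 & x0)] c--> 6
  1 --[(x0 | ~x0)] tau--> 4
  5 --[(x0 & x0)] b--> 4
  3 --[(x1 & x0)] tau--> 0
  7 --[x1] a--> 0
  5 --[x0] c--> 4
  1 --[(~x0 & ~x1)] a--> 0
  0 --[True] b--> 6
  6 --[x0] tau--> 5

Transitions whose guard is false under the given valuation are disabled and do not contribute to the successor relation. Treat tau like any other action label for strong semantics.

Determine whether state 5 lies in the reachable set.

Answer: UNREACHABLE

Working:
After dropping false guards: 4 live edges.
depth 0: {0}
depth 1: {6}  now seen {0,6}
Reachable = {0,6}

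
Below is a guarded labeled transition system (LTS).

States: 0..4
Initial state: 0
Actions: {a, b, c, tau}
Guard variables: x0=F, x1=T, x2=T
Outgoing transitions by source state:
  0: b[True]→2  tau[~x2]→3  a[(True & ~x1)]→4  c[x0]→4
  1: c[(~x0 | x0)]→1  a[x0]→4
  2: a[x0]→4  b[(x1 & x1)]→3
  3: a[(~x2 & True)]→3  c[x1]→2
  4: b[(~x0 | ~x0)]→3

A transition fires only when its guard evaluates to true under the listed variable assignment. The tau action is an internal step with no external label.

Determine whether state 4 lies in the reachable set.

5 transition(s) survive guard evaluation.
depth 0: {0}
depth 1: {2}  cumulative {0,2}
depth 2: {3}  cumulative {0,2,3}
R = {0,2,3}

Answer: UNREACHABLE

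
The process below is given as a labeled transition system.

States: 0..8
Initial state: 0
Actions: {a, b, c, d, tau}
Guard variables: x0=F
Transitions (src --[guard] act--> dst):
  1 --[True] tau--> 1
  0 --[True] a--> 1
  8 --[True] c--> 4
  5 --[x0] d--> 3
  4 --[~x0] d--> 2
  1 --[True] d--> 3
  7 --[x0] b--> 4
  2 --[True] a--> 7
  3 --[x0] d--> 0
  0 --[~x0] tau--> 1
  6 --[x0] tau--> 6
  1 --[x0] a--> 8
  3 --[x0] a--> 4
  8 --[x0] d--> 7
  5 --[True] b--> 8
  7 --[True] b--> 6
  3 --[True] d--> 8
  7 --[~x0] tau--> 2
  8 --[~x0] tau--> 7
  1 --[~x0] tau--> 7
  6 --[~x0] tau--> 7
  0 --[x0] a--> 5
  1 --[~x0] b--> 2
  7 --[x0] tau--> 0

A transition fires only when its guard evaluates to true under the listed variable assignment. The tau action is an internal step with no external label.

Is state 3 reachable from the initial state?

15 transition(s) survive guard evaluation.
Layer 0: {0}
Layer 1: {1}  total {0,1}
Layer 2: {2,3,7}  total {0,1,2,3,7}
Layer 3: {6,8}  total {0,1,2,3,6,7,8}
Layer 4: {4}  total {0,1,2,3,4,6,7,8}
Reach set: {0,1,2,3,4,6,7,8}
trace reaching 3: a·d

Answer: REACHABLE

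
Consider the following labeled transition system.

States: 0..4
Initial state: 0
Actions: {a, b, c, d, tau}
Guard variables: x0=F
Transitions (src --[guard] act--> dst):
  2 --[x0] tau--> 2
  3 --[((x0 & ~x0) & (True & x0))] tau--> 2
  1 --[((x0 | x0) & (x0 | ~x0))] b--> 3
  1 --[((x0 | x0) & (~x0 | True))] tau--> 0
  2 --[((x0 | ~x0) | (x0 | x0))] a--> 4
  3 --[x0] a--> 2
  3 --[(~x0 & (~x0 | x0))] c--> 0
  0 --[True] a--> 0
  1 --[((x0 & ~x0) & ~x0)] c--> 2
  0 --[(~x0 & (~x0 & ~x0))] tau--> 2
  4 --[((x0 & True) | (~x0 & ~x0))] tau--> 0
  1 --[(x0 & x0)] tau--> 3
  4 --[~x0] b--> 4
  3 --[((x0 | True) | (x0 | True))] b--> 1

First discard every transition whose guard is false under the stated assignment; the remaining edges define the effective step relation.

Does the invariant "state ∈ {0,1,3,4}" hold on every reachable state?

Answer: INVARIANT VIOLATED at state 2

Trace:
Safe = {0,1,3,4}
Reachable = {0,2,4}
  0: safe
  2: VIOLATES
  4: safe
reach 2 via tau — violates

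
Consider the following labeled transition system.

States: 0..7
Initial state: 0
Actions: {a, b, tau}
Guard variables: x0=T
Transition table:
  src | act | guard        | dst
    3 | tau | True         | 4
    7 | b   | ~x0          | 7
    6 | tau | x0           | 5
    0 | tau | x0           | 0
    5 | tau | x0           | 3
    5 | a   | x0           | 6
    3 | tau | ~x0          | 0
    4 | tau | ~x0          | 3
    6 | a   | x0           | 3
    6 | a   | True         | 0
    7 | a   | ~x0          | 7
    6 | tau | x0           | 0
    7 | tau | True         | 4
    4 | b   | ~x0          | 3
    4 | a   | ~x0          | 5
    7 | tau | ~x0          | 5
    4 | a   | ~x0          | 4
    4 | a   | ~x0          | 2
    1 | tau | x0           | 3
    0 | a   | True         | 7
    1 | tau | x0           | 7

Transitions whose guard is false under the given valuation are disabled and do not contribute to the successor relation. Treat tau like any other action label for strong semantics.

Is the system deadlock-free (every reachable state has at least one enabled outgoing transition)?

R = {0,4,7}
  0: a→7  tau→0  [2 exit(s)]
  4: ∅  [no exit]
  7: tau→4  [1 exit(s)]
Path to 4: a·tau

Answer: DEADLOCK at state 4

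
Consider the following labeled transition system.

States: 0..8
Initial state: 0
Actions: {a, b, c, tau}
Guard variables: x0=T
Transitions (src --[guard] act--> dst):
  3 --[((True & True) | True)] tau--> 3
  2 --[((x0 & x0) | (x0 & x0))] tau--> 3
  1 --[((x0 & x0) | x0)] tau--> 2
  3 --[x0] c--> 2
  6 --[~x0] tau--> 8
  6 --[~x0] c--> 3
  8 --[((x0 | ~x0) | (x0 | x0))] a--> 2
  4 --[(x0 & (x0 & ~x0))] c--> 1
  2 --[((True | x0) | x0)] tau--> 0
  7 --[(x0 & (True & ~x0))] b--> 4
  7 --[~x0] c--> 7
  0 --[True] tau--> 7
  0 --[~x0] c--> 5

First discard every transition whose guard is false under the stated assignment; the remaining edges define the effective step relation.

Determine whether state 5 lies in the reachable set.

Answer: UNREACHABLE

Analysis:
Guard filter leaves 7 enabled edge(s).
Layer 0: {0}
Layer 1: {7}  now seen {0,7}
Reach set: {0,7}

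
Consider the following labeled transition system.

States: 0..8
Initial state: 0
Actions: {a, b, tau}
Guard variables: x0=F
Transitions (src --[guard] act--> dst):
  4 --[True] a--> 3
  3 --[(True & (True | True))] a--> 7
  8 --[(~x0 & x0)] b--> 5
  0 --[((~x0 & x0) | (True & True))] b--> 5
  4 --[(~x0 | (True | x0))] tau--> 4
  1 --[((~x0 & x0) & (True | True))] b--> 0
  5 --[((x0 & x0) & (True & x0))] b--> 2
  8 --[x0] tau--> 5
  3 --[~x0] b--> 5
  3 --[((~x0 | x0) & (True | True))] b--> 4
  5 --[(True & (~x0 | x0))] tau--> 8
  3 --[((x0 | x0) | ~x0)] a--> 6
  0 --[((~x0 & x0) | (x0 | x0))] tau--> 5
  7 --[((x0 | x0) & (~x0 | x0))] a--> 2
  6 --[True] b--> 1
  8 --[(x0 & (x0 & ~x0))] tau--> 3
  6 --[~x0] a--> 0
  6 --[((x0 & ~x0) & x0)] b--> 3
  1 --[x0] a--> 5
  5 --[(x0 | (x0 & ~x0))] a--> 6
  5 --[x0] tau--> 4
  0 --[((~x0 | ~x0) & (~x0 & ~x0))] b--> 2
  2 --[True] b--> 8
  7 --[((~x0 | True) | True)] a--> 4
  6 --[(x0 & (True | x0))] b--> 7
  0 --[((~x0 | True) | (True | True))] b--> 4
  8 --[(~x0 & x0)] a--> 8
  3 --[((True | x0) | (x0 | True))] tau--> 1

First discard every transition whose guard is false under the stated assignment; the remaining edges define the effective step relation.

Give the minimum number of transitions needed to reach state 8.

Answer: 2

Trace:
BFS to 8:
  L0 = {0}
  L1 = {2,4,5}
  L2 = {3,8}
first hit 8 at d=2 via b·b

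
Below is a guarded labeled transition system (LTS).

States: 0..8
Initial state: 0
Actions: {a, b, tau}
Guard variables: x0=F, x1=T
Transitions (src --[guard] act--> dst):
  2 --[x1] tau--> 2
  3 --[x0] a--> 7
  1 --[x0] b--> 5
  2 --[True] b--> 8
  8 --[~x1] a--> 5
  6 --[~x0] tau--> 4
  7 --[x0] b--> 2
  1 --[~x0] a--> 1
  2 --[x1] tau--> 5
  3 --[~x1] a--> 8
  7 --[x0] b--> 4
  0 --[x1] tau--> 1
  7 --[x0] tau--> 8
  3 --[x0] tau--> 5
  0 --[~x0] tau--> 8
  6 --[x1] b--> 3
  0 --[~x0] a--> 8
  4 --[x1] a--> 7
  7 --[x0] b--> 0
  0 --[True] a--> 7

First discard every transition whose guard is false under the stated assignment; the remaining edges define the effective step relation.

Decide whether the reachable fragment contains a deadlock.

Reachable = {0,1,7,8}
  0: a→7  a→8  tau→1  tau→8  [deg 4]
  1: a→1  [deg 1]
  7: ∅  [no exit]
  8: ∅  [no exit]
Path to 7: a

Answer: DEADLOCK at state 7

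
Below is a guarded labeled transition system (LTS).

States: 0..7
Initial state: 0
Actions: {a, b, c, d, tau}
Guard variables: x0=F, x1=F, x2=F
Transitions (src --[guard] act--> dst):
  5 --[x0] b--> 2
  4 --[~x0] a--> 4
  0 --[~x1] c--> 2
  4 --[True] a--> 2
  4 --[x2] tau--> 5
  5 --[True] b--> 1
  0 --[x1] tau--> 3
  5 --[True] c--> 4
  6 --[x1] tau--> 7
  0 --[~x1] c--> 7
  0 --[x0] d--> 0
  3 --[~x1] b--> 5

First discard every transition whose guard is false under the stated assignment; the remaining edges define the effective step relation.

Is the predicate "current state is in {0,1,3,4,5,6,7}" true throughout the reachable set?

Safe = {0,1,3,4,5,6,7}
Reach set: {0,2,7}
  0: ✓
  2: VIOLATES
  7: ✓
reach 2 via c — violates

Answer: INVARIANT VIOLATED at state 2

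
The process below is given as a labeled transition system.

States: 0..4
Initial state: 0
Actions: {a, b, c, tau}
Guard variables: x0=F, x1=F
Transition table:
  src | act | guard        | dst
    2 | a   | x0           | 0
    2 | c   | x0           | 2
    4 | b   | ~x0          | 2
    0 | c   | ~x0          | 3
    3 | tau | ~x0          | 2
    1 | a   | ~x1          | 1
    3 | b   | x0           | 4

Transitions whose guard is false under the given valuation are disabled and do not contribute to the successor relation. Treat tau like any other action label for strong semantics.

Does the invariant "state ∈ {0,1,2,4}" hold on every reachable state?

Inv-set: {0,1,2,4}
Reach set: {0,2,3}
  0: ✓
  2: ✓
  3: VIOLATES
reach 3 via c — violates

Answer: INVARIANT VIOLATED at state 3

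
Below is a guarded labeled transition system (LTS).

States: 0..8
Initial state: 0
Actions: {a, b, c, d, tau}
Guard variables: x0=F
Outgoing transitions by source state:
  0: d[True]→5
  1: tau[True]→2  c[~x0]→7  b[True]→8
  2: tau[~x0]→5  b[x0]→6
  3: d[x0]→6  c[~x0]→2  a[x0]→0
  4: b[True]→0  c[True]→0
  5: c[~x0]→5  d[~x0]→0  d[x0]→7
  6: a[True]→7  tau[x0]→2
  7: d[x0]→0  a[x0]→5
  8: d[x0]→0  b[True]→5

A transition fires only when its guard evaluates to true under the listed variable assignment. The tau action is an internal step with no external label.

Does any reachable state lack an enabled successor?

Answer: DEADLOCK-FREE

Analysis:
R = {0,5}
  0: d→5  [deg 1]
  5: c→5  d→0  [deg 2]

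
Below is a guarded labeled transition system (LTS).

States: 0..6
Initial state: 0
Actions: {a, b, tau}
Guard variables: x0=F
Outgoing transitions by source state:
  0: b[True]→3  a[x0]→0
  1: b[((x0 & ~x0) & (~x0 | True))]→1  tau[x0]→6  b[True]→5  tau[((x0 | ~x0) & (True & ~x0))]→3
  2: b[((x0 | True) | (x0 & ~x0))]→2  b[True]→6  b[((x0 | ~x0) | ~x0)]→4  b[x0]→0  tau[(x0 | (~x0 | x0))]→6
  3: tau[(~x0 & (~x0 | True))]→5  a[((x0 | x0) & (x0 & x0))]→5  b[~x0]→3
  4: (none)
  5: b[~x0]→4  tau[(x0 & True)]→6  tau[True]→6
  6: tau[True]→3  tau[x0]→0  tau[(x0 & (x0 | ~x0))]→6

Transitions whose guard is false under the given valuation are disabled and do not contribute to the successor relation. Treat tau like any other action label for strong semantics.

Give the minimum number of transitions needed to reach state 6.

Breadth-first toward 6:
  Layer 0: {0}
  Layer 1: {3}
  Layer 2: {5}
  Layer 3: {4,6}
6 enters at depth 3; path b·tau·tau

Answer: 3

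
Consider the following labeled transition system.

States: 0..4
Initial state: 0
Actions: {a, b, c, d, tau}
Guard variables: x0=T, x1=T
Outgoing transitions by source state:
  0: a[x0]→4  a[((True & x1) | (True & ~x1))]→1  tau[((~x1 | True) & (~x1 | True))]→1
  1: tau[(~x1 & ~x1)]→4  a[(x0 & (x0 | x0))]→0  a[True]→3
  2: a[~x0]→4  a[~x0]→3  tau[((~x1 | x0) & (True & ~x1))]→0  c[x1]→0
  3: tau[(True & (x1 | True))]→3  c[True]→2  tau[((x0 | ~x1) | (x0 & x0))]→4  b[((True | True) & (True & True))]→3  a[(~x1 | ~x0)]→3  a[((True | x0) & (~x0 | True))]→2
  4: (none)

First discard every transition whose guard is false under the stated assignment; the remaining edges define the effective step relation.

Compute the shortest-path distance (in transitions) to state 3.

Answer: 2

Trace:
Layered search for 3:
  L0 = {0}
  L1 = {1,4}
  L2 = {3}
3 enters at depth 2; path a·a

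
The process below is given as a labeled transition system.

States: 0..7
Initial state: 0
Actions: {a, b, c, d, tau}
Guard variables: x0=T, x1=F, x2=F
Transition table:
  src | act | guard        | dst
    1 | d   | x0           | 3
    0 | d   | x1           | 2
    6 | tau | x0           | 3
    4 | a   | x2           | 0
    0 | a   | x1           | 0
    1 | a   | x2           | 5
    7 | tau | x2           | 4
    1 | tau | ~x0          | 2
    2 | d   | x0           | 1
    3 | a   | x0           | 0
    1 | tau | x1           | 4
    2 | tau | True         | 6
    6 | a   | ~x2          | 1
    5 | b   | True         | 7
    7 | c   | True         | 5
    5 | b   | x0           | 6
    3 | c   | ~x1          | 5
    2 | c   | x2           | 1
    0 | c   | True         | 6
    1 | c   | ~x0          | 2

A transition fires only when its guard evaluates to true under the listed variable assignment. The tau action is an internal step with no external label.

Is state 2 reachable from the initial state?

Answer: UNREACHABLE

Trace:
After dropping false guards: 11 live edges.
depth 0: {0}
depth 1: {6}  cumulative {0,6}
depth 2: {1,3}  cumulative {0,1,3,6}
depth 3: {5}  cumulative {0,1,3,5,6}
depth 4: {7}  cumulative {0,1,3,5,6,7}
R = {0,1,3,5,6,7}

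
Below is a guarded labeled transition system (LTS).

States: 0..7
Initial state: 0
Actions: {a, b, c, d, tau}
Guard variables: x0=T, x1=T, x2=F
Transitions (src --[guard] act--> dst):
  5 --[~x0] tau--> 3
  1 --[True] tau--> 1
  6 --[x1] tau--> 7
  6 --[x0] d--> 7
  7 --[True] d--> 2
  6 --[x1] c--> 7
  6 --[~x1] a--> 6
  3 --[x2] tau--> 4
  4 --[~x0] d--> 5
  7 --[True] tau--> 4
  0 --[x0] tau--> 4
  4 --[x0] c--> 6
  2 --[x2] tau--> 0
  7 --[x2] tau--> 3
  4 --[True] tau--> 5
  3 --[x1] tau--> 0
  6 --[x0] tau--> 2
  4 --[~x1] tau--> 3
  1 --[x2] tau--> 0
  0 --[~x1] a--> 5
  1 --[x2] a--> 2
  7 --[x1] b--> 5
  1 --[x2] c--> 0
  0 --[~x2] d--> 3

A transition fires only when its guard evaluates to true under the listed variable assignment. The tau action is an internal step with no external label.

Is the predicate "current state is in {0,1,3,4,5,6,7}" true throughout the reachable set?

Allowed set {0,1,3,4,5,6,7}
Reachable = {0,2,3,4,5,6,7}
  0: ok
  2: VIOLATES
  3: ok
  4: ok
  5: ok
  6: ok
  7: ok
witness against invariant: tau·c·tau → 2

Answer: INVARIANT VIOLATED at state 2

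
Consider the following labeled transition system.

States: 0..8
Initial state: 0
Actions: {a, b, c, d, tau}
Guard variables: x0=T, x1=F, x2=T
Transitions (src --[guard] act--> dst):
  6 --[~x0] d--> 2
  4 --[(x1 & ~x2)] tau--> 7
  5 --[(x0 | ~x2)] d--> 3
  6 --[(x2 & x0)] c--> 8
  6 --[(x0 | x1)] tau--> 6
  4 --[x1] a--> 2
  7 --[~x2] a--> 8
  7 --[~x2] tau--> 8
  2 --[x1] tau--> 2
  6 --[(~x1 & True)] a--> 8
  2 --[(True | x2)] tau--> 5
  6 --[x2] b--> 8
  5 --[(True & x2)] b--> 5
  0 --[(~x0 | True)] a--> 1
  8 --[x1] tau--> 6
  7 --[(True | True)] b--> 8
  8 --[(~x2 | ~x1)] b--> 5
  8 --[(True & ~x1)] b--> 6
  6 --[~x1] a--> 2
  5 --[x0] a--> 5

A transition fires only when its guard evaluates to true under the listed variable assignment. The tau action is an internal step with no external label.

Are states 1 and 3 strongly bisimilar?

Answer: BISIMILAR

Working:
Bisimulation quotient by refinement:
  round 0: {{0,1,2,3,4,5,6,7,8}}
  round 1: {{0},{1,3,4},{2},{5},{6},{7,8}}
  round 2: {{0},{1,3,4},{2},{5},{6},{7},{8}}
Fixed point at round 3; 7 class(es).
[1]={1,3,4}  [3]={1,3,4}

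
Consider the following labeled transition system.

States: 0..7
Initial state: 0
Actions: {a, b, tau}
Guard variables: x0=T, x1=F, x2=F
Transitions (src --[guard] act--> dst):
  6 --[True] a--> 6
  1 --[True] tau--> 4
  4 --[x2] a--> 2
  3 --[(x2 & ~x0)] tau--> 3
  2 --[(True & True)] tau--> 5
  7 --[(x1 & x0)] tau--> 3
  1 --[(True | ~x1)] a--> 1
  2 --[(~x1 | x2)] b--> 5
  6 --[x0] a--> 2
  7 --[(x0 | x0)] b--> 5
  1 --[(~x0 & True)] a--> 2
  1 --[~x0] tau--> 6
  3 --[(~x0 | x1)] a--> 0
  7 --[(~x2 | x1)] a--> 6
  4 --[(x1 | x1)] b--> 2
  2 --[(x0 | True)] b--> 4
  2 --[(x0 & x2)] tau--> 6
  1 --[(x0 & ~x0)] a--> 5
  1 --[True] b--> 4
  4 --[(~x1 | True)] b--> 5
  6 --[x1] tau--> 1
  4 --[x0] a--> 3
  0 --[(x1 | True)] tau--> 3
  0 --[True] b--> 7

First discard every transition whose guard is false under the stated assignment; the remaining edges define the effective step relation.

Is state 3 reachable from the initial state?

14 transition(s) survive guard evaluation.
Layer 0: {0}
Layer 1: {3,7}  now seen {0,3,7}
Layer 2: {5,6}  now seen {0,3,5,6,7}
Layer 3: {2}  now seen {0,2,3,5,6,7}
Layer 4: {4}  now seen {0,2,3,4,5,6,7}
R = {0,2,3,4,5,6,7}
witness 3: tau

Answer: REACHABLE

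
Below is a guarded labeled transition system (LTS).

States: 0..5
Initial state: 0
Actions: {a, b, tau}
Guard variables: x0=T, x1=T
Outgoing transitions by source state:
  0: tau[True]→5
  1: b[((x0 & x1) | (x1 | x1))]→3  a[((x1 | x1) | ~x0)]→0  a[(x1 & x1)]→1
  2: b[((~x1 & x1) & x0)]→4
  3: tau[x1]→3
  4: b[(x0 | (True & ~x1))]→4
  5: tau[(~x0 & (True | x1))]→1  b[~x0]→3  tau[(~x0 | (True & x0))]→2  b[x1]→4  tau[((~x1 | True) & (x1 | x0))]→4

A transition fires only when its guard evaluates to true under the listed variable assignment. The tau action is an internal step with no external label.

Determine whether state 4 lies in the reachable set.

Answer: REACHABLE

Working:
Guard filter leaves 9 enabled edge(s).
Layer 0: {0}
Layer 1: {5}  total {0,5}
Layer 2: {2,4}  total {0,2,4,5}
Reach set: {0,2,4,5}
Path to 4: tau·tau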